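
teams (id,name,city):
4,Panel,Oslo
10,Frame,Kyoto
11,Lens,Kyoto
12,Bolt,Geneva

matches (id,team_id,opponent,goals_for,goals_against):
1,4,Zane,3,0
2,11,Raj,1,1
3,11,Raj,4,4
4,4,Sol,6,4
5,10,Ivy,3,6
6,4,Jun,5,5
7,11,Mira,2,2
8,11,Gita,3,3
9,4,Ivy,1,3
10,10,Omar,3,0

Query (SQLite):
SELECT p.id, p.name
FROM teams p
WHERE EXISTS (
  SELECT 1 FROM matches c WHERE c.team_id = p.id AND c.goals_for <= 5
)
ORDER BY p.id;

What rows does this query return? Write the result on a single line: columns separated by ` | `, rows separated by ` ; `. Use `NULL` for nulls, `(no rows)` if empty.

For each teams row, check whether any matches with matching team_id has goals_for <= 5.
Keep rows where that is true.

4 | Panel ; 10 | Frame ; 11 | Lens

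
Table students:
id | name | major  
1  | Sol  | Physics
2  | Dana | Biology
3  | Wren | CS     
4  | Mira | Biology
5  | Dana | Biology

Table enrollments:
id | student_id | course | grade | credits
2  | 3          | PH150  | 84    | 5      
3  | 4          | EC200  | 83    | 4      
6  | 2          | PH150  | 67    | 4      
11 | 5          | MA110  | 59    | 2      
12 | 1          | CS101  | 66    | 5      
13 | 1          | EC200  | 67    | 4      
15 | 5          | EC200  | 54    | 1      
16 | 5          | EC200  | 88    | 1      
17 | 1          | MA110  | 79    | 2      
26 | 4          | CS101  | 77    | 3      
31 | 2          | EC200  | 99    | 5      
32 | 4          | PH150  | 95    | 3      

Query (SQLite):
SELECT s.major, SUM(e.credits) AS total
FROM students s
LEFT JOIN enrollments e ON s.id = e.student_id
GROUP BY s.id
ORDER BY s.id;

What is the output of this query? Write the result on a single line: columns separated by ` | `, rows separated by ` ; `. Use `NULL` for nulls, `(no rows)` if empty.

Physics | 11 ; Biology | 9 ; CS | 5 ; Biology | 10 ; Biology | 4

LEFT JOIN keeps every students row; unmatched ones get NULL for enrollments columns.
Group by students.id and compute SUM(e.credits). SUM over an all-NULL group is NULL.
  1: ids {12, 13, 17} → SUM(e.credits)=11
  2: ids {6, 31} → SUM(e.credits)=9
  3: ids {2} → SUM(e.credits)=5
  4: ids {3, 26, 32} → SUM(e.credits)=10
  5: ids {11, 15, 16} → SUM(e.credits)=4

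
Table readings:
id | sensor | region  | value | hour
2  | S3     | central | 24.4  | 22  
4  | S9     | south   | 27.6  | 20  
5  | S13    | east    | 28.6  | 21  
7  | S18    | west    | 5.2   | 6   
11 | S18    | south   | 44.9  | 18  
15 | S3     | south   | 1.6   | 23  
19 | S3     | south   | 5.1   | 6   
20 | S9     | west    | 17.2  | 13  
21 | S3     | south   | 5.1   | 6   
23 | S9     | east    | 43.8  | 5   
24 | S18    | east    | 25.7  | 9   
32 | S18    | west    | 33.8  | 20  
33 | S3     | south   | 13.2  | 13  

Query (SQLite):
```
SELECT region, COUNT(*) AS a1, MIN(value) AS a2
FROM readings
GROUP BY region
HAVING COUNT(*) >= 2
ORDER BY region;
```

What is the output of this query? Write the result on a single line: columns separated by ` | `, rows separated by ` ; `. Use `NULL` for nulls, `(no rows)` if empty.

Group readings by region.
Per group compute: COUNT(*), MIN(value).
HAVING: drop groups with fewer than 2 rows.
  central: ids {2} → COUNT(*)=1, MIN(value)=24.4
  east: ids {5, 23, 24} → COUNT(*)=3, MIN(value)=25.7
  south: ids {4, 11, 15, 19, 21, 33} → COUNT(*)=6, MIN(value)=1.6
  west: ids {7, 20, 32} → COUNT(*)=3, MIN(value)=5.2

east | 3 | 25.7 ; south | 6 | 1.6 ; west | 3 | 5.2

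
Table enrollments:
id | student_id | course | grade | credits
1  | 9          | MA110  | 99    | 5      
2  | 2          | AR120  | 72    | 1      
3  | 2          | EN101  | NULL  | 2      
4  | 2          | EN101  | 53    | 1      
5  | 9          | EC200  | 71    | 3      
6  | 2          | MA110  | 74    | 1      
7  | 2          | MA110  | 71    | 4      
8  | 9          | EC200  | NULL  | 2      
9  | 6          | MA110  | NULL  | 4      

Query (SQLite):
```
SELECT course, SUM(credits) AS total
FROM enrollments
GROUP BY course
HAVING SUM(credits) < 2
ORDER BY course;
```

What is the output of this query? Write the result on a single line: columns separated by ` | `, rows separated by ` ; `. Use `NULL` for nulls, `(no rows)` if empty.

Partition enrollments by course; compute SUM(credits) within each group.
HAVING: keep groups where SUM(credits) < 2.
  AR120: ids {2} → SUM(credits)=1
  EC200: ids {5, 8} → SUM(credits)=5
  EN101: ids {3, 4} → SUM(credits)=3
  MA110: ids {1, 6, 7, 9} → SUM(credits)=14

AR120 | 1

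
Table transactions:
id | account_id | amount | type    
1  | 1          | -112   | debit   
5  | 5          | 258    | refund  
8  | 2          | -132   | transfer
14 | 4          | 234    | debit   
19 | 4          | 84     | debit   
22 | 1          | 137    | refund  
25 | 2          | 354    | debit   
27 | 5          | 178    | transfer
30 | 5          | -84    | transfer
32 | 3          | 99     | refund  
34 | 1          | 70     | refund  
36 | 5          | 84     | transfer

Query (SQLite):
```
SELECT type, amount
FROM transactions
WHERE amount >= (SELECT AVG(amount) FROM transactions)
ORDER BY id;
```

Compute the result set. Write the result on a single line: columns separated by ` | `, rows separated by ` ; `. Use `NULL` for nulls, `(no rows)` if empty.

refund | 258 ; debit | 234 ; refund | 137 ; debit | 354 ; transfer | 178 ; refund | 99

Scalar subquery: AVG(amount) over all transactions rows = 97.5.
Keep rows where amount >= that value.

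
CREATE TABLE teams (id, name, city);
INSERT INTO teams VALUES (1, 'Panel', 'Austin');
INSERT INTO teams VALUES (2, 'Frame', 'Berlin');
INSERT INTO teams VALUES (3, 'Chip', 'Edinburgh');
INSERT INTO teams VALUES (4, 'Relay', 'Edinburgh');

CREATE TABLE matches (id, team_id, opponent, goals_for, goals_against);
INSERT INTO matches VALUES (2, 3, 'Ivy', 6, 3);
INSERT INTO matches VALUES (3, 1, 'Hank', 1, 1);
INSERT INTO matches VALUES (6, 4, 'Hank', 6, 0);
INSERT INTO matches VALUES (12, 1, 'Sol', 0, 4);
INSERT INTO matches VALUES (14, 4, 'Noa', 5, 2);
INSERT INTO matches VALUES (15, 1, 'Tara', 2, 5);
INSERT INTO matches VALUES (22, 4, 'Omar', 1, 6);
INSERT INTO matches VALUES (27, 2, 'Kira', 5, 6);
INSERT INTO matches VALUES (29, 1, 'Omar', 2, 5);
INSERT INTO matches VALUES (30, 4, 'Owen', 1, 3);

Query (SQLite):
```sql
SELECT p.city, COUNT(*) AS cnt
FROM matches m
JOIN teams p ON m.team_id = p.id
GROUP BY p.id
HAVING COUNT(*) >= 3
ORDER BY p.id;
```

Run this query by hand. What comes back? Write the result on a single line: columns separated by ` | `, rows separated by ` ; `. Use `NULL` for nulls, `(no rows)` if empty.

Austin | 4 ; Edinburgh | 4

Join each matches row to its teams via team_id.
Group joined rows by teams.id; compute COUNT(*) per group.
HAVING: keep groups with count ≥ 3.
  1: ids {3, 12, 15, 29} → COUNT(*)=4
  2: ids {27} → COUNT(*)=1
  3: ids {2} → COUNT(*)=1
  4: ids {6, 14, 22, 30} → COUNT(*)=4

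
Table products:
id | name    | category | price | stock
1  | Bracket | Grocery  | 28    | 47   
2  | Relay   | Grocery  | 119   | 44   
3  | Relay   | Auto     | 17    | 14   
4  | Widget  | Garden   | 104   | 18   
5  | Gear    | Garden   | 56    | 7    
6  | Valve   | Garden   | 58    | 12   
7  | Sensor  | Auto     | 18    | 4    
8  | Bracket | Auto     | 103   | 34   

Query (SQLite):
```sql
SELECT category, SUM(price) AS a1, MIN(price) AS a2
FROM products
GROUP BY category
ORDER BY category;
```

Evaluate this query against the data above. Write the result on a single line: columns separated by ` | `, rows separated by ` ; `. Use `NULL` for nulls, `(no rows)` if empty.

Auto | 138 | 17 ; Garden | 218 | 56 ; Grocery | 147 | 28

Group products by category.
Per group compute: SUM(price), MIN(price).
  Auto: ids {3, 7, 8} → SUM(price)=138, MIN(price)=17
  Garden: ids {4, 5, 6} → SUM(price)=218, MIN(price)=56
  Grocery: ids {1, 2} → SUM(price)=147, MIN(price)=28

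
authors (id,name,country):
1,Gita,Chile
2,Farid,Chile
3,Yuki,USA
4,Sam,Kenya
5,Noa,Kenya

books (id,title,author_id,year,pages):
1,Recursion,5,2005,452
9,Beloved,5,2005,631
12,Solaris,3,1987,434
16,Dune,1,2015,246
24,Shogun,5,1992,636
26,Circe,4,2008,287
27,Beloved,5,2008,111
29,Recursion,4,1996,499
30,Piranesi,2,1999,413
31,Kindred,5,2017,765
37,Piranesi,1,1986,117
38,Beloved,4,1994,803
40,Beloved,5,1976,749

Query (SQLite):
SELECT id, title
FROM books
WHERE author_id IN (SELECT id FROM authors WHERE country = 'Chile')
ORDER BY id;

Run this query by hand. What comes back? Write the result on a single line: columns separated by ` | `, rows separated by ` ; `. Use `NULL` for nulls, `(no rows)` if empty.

16 | Dune ; 30 | Piranesi ; 37 | Piranesi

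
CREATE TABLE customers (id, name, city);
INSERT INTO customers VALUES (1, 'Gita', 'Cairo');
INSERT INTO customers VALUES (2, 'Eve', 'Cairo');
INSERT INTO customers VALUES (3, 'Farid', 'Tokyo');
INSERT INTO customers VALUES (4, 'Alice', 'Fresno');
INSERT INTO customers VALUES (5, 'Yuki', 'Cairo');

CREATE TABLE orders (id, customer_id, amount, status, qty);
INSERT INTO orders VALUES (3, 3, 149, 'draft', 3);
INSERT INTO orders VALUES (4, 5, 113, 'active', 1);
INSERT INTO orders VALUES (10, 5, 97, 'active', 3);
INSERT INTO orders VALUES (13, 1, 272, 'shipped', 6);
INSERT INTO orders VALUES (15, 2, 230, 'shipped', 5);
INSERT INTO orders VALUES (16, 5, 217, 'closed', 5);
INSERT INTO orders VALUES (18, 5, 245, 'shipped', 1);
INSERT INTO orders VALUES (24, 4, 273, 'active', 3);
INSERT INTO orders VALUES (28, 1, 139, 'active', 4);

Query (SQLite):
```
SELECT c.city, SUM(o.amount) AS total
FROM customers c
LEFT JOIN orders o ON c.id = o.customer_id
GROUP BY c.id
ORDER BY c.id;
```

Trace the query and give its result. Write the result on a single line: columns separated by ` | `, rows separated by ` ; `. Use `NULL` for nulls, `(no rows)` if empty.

Cairo | 411 ; Cairo | 230 ; Tokyo | 149 ; Fresno | 273 ; Cairo | 672

LEFT JOIN keeps every customers row; unmatched ones get NULL for orders columns.
Group by customers.id and compute SUM(o.amount). SUM over an all-NULL group is NULL.
  1: ids {13, 28} → SUM(o.amount)=411
  2: ids {15} → SUM(o.amount)=230
  3: ids {3} → SUM(o.amount)=149
  4: ids {24} → SUM(o.amount)=273
  5: ids {4, 10, 16, 18} → SUM(o.amount)=672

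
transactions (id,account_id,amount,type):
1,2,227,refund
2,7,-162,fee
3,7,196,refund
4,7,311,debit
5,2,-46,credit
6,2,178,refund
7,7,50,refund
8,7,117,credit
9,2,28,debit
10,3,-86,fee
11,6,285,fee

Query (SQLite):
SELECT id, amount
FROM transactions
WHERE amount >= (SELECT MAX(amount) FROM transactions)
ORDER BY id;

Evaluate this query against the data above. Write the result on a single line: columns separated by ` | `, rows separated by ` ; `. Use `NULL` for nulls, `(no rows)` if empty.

4 | 311

Scalar subquery: MAX(amount) over all transactions rows = 311.
Keep rows where amount >= that value.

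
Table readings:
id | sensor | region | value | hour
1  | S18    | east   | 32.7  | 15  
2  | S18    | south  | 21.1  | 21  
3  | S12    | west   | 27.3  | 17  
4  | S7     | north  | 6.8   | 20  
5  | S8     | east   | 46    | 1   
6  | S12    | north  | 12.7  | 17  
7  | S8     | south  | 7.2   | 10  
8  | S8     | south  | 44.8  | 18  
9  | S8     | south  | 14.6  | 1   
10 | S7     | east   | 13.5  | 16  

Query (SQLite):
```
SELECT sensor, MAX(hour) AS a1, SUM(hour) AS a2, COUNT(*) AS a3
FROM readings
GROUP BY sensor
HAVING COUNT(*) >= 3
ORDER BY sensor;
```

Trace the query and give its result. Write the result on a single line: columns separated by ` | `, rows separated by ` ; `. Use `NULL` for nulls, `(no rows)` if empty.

S8 | 18 | 30 | 4

Group readings by sensor.
Per group compute: MAX(hour), SUM(hour), COUNT(*).
HAVING: drop groups with fewer than 3 rows.
  S12: ids {3, 6} → MAX(hour)=17, SUM(hour)=34, COUNT(*)=2
  S18: ids {1, 2} → MAX(hour)=21, SUM(hour)=36, COUNT(*)=2
  S7: ids {4, 10} → MAX(hour)=20, SUM(hour)=36, COUNT(*)=2
  S8: ids {5, 7, 8, 9} → MAX(hour)=18, SUM(hour)=30, COUNT(*)=4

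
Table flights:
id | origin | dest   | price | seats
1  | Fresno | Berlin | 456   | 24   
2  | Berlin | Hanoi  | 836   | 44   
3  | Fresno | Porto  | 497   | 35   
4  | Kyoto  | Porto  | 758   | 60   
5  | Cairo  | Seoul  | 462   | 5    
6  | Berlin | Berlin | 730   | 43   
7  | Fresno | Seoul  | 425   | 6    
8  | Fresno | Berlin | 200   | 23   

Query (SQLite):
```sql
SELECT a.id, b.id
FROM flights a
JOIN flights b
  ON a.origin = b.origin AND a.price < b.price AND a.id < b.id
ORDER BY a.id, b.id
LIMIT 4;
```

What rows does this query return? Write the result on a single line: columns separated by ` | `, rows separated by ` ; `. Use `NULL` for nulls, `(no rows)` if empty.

1 | 3

Pairs (a,b) with same origin, a.price < b.price, a.id < b.id.
origin groups: Berlin:{2,6} Cairo:{5} Fresno:{1,3,7,8} Kyoto:{4}
Ordered by (a.id, b.id); first 4.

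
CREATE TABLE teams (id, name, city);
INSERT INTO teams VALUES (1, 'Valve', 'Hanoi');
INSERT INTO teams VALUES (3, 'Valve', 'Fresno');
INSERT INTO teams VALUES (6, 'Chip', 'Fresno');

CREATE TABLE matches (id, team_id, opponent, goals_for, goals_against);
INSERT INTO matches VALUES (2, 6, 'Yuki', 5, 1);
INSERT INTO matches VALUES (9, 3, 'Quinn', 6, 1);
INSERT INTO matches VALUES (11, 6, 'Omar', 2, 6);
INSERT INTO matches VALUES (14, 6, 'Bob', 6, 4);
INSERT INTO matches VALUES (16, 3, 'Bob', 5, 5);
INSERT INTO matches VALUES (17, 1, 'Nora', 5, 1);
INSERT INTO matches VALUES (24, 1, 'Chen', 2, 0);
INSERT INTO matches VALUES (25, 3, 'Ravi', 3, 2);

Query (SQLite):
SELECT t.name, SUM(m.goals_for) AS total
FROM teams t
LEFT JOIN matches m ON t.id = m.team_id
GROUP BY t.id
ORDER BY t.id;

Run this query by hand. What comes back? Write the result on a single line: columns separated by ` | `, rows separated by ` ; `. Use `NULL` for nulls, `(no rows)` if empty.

Valve | 7 ; Valve | 14 ; Chip | 13

LEFT JOIN keeps every teams row; unmatched ones get NULL for matches columns.
Group by teams.id and compute SUM(m.goals_for). SUM over an all-NULL group is NULL.
  1: ids {17, 24} → SUM(m.goals_for)=7
  3: ids {9, 16, 25} → SUM(m.goals_for)=14
  6: ids {2, 11, 14} → SUM(m.goals_for)=13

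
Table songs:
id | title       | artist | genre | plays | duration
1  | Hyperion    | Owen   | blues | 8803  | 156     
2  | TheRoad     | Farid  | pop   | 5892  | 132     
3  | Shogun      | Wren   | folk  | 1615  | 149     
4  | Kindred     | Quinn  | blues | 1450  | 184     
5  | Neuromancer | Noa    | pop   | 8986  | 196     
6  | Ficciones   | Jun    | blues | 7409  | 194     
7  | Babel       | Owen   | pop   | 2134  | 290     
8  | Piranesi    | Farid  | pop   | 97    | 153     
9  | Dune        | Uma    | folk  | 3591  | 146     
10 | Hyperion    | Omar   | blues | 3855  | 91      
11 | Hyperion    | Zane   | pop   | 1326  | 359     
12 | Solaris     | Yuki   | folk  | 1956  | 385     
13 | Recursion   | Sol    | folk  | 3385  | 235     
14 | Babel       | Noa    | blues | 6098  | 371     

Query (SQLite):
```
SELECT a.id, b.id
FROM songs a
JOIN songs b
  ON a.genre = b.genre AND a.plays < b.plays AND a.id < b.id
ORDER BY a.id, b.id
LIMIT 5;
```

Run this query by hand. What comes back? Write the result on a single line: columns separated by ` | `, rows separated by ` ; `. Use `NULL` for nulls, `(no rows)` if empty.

2 | 5 ; 3 | 9 ; 3 | 12 ; 3 | 13 ; 4 | 6

Pairs (a,b) with same genre, a.plays < b.plays, a.id < b.id.
genre groups: blues:{1,4,6,10,14} folk:{3,9,12,13} pop:{2,5,7,8,11}
Ordered by (a.id, b.id); first 5.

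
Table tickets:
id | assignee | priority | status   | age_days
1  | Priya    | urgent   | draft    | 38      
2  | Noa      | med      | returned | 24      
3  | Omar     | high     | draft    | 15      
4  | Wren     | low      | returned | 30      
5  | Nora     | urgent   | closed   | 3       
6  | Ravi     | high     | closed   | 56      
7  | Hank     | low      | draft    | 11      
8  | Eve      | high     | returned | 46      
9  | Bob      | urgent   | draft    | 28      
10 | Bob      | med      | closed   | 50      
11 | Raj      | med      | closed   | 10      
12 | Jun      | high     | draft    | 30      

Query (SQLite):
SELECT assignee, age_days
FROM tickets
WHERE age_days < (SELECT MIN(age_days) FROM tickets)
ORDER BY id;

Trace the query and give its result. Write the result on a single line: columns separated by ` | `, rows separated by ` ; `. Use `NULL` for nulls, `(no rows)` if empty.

(no rows)

Scalar subquery: MIN(age_days) over all tickets rows = 3.
Keep rows where age_days < that value.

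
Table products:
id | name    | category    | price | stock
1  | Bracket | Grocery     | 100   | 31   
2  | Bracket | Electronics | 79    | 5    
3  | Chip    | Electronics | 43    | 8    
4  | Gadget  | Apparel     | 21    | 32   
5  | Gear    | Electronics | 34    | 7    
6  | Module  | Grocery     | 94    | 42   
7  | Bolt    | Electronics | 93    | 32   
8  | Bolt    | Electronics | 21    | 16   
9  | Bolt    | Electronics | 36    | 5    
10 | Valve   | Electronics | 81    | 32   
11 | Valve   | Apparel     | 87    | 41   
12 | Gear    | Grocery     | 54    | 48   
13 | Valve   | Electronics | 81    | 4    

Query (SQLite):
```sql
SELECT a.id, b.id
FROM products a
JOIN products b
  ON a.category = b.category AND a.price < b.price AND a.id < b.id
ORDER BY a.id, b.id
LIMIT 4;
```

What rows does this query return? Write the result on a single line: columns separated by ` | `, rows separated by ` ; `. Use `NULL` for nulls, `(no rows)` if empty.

2 | 7 ; 2 | 10 ; 2 | 13 ; 3 | 7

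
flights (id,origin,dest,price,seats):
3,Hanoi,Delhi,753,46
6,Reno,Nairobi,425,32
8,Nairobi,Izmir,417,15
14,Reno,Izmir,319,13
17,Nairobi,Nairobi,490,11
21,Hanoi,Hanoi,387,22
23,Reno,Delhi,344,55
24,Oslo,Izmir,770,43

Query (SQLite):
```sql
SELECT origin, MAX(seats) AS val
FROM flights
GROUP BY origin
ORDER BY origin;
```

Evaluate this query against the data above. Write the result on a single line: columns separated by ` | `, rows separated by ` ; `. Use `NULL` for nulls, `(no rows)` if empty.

Hanoi | 46 ; Nairobi | 15 ; Oslo | 43 ; Reno | 55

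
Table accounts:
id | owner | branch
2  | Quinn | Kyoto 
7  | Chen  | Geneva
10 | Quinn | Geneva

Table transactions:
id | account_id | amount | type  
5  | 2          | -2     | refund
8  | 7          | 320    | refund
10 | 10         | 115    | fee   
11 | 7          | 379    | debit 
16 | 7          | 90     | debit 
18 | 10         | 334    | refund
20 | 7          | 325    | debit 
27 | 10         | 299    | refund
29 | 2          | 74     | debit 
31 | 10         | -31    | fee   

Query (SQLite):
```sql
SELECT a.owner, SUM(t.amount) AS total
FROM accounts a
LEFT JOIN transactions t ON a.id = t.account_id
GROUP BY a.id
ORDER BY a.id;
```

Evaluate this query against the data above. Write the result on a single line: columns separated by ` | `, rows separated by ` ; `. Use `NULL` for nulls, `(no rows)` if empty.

Quinn | 72 ; Chen | 1114 ; Quinn | 717

LEFT JOIN keeps every accounts row; unmatched ones get NULL for transactions columns.
Group by accounts.id and compute SUM(t.amount). SUM over an all-NULL group is NULL.
  2: ids {5, 29} → SUM(t.amount)=72
  7: ids {8, 11, 16, 20} → SUM(t.amount)=1114
  10: ids {10, 18, 27, 31} → SUM(t.amount)=717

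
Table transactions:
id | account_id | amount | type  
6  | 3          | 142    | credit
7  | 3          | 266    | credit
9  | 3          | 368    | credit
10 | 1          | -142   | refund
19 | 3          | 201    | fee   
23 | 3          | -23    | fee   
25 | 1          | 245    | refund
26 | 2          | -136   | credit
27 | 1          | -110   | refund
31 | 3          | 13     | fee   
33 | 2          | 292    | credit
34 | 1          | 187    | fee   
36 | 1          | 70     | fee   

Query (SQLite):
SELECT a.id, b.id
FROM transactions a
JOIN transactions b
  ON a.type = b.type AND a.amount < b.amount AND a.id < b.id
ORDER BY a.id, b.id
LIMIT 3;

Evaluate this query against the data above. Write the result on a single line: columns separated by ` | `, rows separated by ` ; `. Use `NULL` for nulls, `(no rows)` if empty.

6 | 7 ; 6 | 9 ; 6 | 33

Pairs (a,b) with same type, a.amount < b.amount, a.id < b.id.
type groups: credit:{6,7,9,26,33} fee:{19,23,31,34,36} refund:{10,25,27}
Ordered by (a.id, b.id); first 3.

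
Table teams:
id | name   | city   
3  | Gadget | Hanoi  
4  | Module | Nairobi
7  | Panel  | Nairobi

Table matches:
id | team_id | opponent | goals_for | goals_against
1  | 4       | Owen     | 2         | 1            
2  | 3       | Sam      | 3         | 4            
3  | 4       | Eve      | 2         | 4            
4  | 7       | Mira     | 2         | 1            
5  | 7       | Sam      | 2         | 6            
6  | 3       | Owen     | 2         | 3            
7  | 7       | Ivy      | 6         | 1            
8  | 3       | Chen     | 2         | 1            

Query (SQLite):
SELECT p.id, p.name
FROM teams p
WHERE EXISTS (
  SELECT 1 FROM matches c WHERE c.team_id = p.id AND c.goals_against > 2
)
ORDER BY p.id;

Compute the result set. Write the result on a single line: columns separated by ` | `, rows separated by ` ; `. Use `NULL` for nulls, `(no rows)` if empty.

For each teams row, check whether any matches with matching team_id has goals_against > 2.
Keep rows where that is true.

3 | Gadget ; 4 | Module ; 7 | Panel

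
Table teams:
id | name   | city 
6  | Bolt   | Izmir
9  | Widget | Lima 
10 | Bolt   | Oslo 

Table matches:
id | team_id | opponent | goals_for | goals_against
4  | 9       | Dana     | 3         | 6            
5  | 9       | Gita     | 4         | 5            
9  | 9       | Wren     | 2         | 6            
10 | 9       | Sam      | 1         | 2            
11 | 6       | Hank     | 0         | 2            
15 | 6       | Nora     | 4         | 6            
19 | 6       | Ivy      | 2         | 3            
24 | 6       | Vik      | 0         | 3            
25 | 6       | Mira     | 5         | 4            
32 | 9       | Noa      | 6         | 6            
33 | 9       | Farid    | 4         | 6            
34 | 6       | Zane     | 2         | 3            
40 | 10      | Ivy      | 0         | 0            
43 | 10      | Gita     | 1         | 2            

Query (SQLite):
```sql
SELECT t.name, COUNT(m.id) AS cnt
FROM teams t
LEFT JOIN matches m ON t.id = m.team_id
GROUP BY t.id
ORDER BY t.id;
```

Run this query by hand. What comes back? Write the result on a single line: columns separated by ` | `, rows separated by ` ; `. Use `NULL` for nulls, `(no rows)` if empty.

LEFT JOIN keeps every teams row; unmatched ones get NULL for matches columns.
Group by teams.id and compute COUNT(m.id). COUNT(col) of an all-NULL group is 0.
  6: ids {11, 15, 19, 24, 25, 34} → COUNT(m.id)=6
  9: ids {4, 5, 9, 10, 32, 33} → COUNT(m.id)=6
  10: ids {40, 43} → COUNT(m.id)=2

Bolt | 6 ; Widget | 6 ; Bolt | 2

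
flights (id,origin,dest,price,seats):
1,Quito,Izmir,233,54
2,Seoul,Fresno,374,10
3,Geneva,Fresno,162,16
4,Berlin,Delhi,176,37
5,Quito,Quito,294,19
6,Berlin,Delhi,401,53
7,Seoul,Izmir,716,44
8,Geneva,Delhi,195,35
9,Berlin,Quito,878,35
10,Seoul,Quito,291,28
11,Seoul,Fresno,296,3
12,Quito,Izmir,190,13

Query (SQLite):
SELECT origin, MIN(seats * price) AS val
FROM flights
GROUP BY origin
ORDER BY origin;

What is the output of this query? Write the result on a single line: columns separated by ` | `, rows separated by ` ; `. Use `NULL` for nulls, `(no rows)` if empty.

Berlin | 6512 ; Geneva | 2592 ; Quito | 2470 ; Seoul | 888

For each row compute seats * price.
Group by origin; take MIN of the expression per group.
  Berlin: ids {4, 6, 9} → MIN(seats * price)=6512
  Geneva: ids {3, 8} → MIN(seats * price)=2592
  Quito: ids {1, 5, 12} → MIN(seats * price)=2470
  Seoul: ids {2, 7, 10, 11} → MIN(seats * price)=888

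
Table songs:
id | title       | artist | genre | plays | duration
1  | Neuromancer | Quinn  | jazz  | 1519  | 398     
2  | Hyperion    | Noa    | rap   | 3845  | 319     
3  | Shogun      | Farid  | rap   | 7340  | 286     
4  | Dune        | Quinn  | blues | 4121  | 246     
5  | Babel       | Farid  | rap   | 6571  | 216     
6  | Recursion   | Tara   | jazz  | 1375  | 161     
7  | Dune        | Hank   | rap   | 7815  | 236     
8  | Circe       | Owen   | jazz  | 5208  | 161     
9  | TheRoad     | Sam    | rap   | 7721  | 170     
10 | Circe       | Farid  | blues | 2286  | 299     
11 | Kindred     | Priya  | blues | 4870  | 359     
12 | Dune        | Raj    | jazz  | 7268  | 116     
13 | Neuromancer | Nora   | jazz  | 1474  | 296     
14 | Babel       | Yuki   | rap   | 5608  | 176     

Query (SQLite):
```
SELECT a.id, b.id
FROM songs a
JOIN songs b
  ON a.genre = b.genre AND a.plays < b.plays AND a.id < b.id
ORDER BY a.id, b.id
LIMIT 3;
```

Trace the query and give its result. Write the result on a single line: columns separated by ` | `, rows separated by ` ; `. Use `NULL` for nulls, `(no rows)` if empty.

1 | 8 ; 1 | 12 ; 2 | 3

Pairs (a,b) with same genre, a.plays < b.plays, a.id < b.id.
genre groups: blues:{4,10,11} jazz:{1,6,8,12,13} rap:{2,3,5,7,9,14}
Ordered by (a.id, b.id); first 3.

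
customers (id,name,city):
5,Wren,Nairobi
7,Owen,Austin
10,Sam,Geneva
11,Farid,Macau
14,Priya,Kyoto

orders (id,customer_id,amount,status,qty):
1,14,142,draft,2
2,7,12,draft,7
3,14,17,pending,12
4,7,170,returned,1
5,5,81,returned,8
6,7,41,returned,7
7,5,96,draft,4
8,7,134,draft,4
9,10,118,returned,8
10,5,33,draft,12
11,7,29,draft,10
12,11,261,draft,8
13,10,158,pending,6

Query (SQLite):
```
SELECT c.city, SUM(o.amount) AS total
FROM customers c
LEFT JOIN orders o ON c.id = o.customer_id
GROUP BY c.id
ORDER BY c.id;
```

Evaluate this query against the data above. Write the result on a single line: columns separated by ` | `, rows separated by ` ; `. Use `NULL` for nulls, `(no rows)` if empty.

LEFT JOIN keeps every customers row; unmatched ones get NULL for orders columns.
Group by customers.id and compute SUM(o.amount). SUM over an all-NULL group is NULL.
  5: ids {5, 7, 10} → SUM(o.amount)=210
  7: ids {2, 4, 6, 8, 11} → SUM(o.amount)=386
  10: ids {9, 13} → SUM(o.amount)=276
  11: ids {12} → SUM(o.amount)=261
  14: ids {1, 3} → SUM(o.amount)=159

Nairobi | 210 ; Austin | 386 ; Geneva | 276 ; Macau | 261 ; Kyoto | 159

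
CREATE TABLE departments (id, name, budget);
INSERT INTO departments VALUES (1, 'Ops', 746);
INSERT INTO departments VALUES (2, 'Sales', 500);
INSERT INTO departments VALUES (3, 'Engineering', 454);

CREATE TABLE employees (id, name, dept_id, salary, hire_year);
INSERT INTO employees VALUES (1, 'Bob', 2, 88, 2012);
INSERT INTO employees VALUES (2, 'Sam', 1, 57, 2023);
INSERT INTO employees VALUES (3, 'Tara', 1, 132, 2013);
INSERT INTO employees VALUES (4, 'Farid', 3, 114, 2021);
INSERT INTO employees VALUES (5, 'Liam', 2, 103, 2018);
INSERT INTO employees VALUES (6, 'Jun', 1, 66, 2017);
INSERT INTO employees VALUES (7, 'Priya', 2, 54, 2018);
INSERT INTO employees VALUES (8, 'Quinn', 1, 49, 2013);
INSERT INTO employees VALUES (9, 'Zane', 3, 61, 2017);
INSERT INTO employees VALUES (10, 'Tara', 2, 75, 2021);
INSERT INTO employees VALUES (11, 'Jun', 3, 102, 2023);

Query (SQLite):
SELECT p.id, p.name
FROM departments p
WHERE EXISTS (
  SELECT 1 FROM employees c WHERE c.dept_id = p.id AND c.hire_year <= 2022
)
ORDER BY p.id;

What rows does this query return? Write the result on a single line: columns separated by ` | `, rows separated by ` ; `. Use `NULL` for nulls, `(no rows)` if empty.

For each departments row, check whether any employees with matching dept_id has hire_year <= 2022.
Keep rows where that is true.

1 | Ops ; 2 | Sales ; 3 | Engineering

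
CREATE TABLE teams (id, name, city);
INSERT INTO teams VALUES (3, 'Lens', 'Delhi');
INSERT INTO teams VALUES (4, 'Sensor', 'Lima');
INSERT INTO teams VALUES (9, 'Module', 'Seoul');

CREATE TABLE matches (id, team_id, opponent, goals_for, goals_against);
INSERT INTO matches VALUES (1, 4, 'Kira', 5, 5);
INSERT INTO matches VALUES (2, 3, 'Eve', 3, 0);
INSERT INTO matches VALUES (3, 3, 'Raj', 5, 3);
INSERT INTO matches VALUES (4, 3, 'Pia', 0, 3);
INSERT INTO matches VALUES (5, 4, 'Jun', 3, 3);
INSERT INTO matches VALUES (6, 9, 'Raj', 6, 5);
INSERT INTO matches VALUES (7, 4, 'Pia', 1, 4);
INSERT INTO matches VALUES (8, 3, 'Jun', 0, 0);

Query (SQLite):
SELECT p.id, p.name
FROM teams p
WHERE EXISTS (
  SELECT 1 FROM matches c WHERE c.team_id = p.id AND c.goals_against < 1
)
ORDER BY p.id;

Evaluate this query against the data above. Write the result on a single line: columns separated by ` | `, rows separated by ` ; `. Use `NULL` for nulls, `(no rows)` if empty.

3 | Lens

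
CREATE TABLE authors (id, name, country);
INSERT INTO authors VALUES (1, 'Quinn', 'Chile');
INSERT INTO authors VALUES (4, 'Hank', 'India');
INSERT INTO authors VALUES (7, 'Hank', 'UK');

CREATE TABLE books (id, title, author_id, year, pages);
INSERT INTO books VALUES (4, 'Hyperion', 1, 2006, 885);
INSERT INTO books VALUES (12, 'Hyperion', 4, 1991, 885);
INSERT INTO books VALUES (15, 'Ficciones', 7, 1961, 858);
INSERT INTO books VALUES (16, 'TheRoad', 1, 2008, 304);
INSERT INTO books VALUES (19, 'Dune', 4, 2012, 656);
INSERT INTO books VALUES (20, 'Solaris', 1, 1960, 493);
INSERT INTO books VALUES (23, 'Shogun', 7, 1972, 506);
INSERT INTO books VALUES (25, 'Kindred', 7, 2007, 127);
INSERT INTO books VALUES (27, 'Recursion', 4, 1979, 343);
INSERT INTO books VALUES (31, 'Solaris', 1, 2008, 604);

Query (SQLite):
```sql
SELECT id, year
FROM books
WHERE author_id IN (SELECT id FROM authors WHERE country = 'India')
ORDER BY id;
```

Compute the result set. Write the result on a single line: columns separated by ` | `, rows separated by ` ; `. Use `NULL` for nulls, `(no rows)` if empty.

12 | 1991 ; 19 | 2012 ; 27 | 1979

Inner query: authors.id where country = 'India'.
Outer: keep books rows whose author_id is in that set.
Inner query → {4}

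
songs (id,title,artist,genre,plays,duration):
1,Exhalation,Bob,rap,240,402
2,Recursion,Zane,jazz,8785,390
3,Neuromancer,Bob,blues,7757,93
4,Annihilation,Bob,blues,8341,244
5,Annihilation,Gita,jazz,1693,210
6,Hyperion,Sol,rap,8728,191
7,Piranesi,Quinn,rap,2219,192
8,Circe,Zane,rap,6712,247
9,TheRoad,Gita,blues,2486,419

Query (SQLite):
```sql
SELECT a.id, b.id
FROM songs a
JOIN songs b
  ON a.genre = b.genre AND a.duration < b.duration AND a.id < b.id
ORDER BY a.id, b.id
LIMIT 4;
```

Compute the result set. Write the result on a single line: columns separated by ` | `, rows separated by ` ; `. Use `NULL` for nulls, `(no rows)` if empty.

Pairs (a,b) with same genre, a.duration < b.duration, a.id < b.id.
genre groups: blues:{3,4,9} jazz:{2,5} rap:{1,6,7,8}
Ordered by (a.id, b.id); first 4.

3 | 4 ; 3 | 9 ; 4 | 9 ; 6 | 7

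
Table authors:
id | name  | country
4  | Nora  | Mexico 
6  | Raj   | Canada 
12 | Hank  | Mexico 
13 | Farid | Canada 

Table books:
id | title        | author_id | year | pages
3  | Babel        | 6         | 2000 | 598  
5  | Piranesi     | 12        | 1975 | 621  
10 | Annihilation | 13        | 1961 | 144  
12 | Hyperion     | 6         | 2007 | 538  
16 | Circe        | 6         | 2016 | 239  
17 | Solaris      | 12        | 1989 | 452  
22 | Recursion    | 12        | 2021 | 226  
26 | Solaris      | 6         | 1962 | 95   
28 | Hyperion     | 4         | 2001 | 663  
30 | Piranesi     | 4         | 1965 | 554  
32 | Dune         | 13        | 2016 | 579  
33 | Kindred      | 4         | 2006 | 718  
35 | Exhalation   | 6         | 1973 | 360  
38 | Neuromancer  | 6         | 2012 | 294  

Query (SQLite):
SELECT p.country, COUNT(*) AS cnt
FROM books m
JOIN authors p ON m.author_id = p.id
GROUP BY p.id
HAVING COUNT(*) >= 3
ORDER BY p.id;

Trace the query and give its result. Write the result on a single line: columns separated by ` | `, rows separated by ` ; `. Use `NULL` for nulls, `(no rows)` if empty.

Join each books row to its authors via author_id.
Group joined rows by authors.id; compute COUNT(*) per group.
HAVING: keep groups with count ≥ 3.
  4: ids {28, 30, 33} → COUNT(*)=3
  6: ids {3, 12, 16, 26, 35, 38} → COUNT(*)=6
  12: ids {5, 17, 22} → COUNT(*)=3
  13: ids {10, 32} → COUNT(*)=2

Mexico | 3 ; Canada | 6 ; Mexico | 3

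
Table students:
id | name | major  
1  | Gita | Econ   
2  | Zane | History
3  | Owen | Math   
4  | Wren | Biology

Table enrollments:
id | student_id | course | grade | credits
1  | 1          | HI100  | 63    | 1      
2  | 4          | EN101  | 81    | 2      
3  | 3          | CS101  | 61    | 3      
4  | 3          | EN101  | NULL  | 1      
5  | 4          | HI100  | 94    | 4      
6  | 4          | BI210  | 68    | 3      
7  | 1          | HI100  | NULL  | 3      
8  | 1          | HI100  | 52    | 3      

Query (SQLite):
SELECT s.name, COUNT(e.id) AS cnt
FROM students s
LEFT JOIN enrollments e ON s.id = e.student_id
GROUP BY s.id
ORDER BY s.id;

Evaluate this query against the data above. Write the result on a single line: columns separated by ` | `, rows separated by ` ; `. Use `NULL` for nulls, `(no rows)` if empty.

Gita | 3 ; Zane | 0 ; Owen | 2 ; Wren | 3

LEFT JOIN keeps every students row; unmatched ones get NULL for enrollments columns.
Group by students.id and compute COUNT(e.id). COUNT(col) of an all-NULL group is 0.
  1: ids {1, 7, 8} → COUNT(e.id)=3
  2: ids {—} → COUNT(e.id)=0
  3: ids {3, 4} → COUNT(e.id)=2
  4: ids {2, 5, 6} → COUNT(e.id)=3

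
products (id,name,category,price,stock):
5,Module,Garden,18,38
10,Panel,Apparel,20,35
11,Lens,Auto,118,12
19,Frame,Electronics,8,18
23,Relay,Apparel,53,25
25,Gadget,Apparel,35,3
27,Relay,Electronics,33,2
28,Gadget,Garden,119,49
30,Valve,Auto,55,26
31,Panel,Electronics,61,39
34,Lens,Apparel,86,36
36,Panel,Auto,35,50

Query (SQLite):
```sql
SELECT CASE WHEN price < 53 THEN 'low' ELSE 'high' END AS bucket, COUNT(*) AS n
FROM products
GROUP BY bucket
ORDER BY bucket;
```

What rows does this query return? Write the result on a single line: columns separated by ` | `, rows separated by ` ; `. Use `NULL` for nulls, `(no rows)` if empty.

high | 6 ; low | 6

Bucket rows by price < 53 → 'low' else 'high'; count each bucket.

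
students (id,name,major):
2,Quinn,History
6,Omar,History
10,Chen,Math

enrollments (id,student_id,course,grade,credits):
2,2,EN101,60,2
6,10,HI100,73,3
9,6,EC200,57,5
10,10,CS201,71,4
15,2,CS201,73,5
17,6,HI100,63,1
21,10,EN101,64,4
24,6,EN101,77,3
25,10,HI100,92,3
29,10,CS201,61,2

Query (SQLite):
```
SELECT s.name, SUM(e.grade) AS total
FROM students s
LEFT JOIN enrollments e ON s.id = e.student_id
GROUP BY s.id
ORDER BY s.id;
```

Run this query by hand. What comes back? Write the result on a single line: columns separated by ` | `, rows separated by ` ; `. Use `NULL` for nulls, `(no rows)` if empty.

Quinn | 133 ; Omar | 197 ; Chen | 361

LEFT JOIN keeps every students row; unmatched ones get NULL for enrollments columns.
Group by students.id and compute SUM(e.grade). SUM over an all-NULL group is NULL.
  2: ids {2, 15} → SUM(e.grade)=133
  6: ids {9, 17, 24} → SUM(e.grade)=197
  10: ids {6, 10, 21, 25, 29} → SUM(e.grade)=361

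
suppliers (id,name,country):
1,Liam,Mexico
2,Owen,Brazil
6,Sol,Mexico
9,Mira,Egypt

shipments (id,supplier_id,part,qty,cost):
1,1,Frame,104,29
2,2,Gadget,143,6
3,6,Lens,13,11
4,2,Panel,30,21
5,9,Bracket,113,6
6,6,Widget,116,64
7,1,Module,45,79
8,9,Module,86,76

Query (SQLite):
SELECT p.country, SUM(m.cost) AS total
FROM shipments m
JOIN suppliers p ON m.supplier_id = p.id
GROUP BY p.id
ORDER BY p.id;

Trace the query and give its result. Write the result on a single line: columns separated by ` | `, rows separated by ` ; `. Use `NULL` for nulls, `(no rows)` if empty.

Join each shipments row to its suppliers via supplier_id.
Group joined rows by suppliers.id; compute SUM(m.cost) per group.
  1: ids {1, 7} → SUM(m.cost)=108
  2: ids {2, 4} → SUM(m.cost)=27
  6: ids {3, 6} → SUM(m.cost)=75
  9: ids {5, 8} → SUM(m.cost)=82

Mexico | 108 ; Brazil | 27 ; Mexico | 75 ; Egypt | 82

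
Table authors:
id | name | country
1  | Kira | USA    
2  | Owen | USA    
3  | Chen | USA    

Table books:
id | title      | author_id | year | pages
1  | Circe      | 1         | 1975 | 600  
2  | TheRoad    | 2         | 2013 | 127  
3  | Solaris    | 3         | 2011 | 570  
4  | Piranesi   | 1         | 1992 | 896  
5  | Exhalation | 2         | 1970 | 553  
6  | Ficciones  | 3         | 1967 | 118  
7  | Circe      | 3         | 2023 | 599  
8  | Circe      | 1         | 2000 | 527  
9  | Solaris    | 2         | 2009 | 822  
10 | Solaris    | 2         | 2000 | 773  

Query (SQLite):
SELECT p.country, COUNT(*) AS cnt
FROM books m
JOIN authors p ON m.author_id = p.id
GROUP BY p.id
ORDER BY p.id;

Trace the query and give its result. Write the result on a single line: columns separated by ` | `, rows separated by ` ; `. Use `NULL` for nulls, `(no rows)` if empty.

USA | 3 ; USA | 4 ; USA | 3

Join each books row to its authors via author_id.
Group joined rows by authors.id; compute COUNT(*) per group.
  1: ids {1, 4, 8} → COUNT(*)=3
  2: ids {2, 5, 9, 10} → COUNT(*)=4
  3: ids {3, 6, 7} → COUNT(*)=3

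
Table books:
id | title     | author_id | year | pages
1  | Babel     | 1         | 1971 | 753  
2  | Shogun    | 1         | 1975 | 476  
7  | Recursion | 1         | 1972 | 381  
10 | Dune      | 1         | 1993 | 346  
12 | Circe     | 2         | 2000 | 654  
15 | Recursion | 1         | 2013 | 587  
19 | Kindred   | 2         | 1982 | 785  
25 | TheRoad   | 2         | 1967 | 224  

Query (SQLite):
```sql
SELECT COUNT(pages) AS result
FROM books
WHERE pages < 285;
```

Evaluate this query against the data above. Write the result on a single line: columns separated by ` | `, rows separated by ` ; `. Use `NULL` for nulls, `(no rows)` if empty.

Rows where pages < 285 → pages values: [224].
COUNT(pages) counts non-NULL values → 1.

1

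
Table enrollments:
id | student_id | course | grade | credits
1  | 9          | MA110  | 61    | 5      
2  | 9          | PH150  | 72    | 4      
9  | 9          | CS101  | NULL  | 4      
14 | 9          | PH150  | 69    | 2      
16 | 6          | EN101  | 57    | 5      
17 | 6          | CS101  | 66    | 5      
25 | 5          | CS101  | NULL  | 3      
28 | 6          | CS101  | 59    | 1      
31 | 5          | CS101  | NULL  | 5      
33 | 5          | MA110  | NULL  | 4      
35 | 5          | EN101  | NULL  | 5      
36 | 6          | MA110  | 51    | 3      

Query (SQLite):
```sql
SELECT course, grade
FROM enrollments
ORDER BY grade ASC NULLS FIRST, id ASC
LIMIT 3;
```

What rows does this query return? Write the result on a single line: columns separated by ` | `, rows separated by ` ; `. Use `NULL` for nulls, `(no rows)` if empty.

Sort by grade asc, tiebreak id asc: (NULL, id=9), (NULL, id=25), (NULL, id=31), (NULL, id=33), (NULL, id=35), (51, id=36) …. Take first 3.
NULLS FIRST: NULL grade rows go before all non-NULL rows (among themselves ordered by id asc).

CS101 | NULL ; CS101 | NULL ; CS101 | NULL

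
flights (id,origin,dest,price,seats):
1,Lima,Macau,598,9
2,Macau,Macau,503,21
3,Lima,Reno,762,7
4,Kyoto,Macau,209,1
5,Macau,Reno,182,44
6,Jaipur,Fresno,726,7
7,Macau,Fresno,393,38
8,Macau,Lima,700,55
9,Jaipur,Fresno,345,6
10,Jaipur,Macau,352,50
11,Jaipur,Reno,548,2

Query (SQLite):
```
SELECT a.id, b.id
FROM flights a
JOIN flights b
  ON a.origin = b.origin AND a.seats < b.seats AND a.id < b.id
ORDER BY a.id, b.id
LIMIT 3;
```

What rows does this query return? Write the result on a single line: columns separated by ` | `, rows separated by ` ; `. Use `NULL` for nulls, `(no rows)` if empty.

Pairs (a,b) with same origin, a.seats < b.seats, a.id < b.id.
origin groups: Jaipur:{6,9,10,11} Kyoto:{4} Lima:{1,3} Macau:{2,5,7,8}
Ordered by (a.id, b.id); first 3.

2 | 5 ; 2 | 7 ; 2 | 8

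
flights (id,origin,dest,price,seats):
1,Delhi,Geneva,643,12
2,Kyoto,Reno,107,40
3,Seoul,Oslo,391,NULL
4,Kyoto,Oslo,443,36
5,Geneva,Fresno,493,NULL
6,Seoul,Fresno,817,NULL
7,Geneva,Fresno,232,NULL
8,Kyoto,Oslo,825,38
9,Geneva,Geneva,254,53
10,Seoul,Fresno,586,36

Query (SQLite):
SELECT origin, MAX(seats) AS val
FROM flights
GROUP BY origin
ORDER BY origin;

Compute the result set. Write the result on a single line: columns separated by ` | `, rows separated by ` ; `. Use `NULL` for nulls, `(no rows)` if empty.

Partition flights by origin; compute MAX(seats) within each group.
  Delhi: ids {1} → MAX(seats)=12
  Geneva: ids {5, 7, 9} → MAX(seats)=53
  Kyoto: ids {2, 4, 8} → MAX(seats)=40
  Seoul: ids {3, 6, 10} → MAX(seats)=36

Delhi | 12 ; Geneva | 53 ; Kyoto | 40 ; Seoul | 36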